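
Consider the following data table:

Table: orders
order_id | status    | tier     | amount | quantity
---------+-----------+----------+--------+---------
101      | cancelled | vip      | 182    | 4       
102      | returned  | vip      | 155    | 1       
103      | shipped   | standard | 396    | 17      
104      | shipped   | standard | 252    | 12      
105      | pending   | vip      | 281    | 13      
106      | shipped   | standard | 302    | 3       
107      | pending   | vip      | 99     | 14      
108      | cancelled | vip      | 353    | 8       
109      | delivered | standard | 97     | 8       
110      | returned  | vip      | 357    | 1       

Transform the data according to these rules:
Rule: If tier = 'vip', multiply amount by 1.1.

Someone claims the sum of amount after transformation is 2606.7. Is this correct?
No, the correct result is 2616.7.

Step 1: Calculate the correct sum after transformation
Step 2: Apply multiplier 1.1 to records where tier = 'vip'
Step 3: Correct result = 2616.7
Step 4: Claimed result = 2606.7
Step 5: 2616.7 ≠ 2606.7
Conclusion: The claimed result is incorrect. The correct answer is 2616.7.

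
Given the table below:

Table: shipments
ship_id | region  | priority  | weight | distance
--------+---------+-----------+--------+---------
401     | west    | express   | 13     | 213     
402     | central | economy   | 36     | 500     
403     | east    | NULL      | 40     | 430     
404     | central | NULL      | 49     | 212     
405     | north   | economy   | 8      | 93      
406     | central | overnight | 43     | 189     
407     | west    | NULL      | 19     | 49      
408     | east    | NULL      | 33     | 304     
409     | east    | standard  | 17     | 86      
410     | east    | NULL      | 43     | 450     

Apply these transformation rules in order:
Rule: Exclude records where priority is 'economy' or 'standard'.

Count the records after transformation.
7

Step 1: Count records to exclude
  - 2 (economy) + 1 (standard) = 3 records
Step 2: Total records: 10
Step 3: Remaining = 10 - 3 = 7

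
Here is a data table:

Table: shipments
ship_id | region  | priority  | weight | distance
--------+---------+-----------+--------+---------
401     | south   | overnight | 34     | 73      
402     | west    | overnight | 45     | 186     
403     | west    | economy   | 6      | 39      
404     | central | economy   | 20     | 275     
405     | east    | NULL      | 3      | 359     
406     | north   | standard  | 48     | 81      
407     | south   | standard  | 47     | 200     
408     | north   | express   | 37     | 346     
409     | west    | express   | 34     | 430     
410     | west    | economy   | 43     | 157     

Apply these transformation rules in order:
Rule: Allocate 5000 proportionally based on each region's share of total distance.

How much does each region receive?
central: 640.73, east: 836.44, north: 994.87, south: 636.07, west: 1891.89

Step 1: Calculate total distance = 2146
Step 2: Calculate each region's proportion:
  central: 275/2146 = 12.81% → 640.73
  east: 359/2146 = 16.73% → 836.44
  north: 427/2146 = 19.90% → 994.87
  south: 273/2146 = 12.72% → 636.07
  west: 812/2146 = 37.84% → 1891.89
Step 3: Verify: sum of allocations ≈ 5000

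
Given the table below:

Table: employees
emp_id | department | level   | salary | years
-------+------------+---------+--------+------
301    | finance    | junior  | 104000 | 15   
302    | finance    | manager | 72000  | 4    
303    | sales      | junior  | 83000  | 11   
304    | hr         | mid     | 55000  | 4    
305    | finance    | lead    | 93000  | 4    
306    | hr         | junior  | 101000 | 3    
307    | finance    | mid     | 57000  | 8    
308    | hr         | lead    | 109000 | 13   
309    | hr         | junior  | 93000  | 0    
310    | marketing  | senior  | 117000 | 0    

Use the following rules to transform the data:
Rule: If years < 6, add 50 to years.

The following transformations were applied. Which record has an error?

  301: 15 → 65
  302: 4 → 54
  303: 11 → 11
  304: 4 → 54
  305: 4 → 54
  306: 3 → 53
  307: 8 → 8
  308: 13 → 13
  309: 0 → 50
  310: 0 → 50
Record 301 has an error. The correct transformed value should be 15, not 65.

Step 1: Check each record against the rule
Step 2: Record 301 has years = 15
Step 3: Since 15 >= 6, the bonus should not have been applied
Step 4: Correct value = 15, but claimed value = 65
Conclusion: Record 301 has the error.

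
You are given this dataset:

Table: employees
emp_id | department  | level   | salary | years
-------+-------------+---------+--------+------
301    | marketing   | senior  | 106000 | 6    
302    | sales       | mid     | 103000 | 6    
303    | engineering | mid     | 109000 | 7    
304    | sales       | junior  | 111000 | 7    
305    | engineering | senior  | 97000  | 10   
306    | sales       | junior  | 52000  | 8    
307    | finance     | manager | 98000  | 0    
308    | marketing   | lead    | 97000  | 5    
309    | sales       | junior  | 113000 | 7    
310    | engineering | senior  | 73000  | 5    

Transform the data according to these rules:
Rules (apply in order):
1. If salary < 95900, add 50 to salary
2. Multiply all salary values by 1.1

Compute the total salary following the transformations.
1055010.0

Step 1: Apply Rule 1 - Add 50 to records with salary < 95900
  - 2 records affected: 125000 + (2 × 50) = 125100
  - Unaffected records: 834000
  - Sum after Rule 1: 959100
Step 2: Apply Rule 2 - Multiply all by 1.1
  - 959100 × 1.1 = 1055010.0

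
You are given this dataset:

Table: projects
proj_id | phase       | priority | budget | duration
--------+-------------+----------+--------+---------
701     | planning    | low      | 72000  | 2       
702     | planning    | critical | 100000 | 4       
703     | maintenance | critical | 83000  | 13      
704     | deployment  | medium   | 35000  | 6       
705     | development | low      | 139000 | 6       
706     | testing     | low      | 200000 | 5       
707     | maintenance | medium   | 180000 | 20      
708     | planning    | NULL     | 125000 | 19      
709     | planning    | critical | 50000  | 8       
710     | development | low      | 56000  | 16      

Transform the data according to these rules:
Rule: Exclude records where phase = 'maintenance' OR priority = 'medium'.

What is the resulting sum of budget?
742000

Step 1: Find records where phase = 'maintenance' OR priority = 'medium'
Step 2: 3 records match, summing to 298000
Step 3: Original sum: 1040000
Step 4: Remaining sum = 1040000 - 298000 = 742000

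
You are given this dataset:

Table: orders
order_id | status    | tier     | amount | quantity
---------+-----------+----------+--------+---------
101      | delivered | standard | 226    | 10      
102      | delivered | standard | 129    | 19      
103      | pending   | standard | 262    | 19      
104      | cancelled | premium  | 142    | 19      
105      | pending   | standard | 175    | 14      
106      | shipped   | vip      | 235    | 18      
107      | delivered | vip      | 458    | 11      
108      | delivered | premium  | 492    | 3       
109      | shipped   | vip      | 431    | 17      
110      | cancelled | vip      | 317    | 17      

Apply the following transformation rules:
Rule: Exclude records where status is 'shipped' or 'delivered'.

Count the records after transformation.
4

Step 1: Count records to exclude
  - 2 (shipped) + 4 (delivered) = 6 records
Step 2: Total records: 10
Step 3: Remaining = 10 - 6 = 4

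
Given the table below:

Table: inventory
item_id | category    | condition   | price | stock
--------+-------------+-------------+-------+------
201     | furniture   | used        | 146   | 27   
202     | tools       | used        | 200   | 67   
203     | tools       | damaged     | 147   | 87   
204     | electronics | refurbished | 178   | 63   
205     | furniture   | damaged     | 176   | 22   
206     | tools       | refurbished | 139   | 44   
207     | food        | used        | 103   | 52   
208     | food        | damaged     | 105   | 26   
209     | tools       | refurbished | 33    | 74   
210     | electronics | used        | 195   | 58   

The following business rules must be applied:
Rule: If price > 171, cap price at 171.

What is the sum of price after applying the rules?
1357

Step 1: 4 records have price > 171
Step 2: These records originally summed to 749
Step 3: After capping: 4 × 171 = 684
Step 4: Unaffected records sum: 673
Step 5: Final sum = 684 + 673 = 1357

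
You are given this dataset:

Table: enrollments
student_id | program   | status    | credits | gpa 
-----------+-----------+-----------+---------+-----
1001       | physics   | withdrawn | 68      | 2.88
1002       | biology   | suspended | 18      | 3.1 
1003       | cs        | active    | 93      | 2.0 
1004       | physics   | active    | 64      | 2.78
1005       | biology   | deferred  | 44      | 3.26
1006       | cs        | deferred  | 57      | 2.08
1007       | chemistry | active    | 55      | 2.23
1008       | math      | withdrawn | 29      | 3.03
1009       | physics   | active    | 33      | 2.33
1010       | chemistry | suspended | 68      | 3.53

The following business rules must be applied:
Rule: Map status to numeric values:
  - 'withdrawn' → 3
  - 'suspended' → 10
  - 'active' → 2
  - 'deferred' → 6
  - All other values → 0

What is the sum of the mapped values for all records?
46

Step 1: Apply mapping to each record
Step 2: Count by status:
  'withdrawn': 2 records × 3 = 6
  'suspended': 2 records × 10 = 20
  'active': 4 records × 2 = 8
  'deferred': 2 records × 6 = 12
Step 3: Sum all mapped values = 46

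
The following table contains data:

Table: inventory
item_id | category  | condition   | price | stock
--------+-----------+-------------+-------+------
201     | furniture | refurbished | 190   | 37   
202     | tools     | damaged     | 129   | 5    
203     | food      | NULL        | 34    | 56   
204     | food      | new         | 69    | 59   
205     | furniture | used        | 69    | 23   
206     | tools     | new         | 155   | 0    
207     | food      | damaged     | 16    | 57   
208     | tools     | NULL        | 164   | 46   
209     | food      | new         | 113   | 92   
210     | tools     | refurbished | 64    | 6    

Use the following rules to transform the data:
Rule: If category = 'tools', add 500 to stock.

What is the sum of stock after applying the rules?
2381

Step 1: Count records where category = 'tools': 4
Step 2: Total bonus added: 4 × 500 = 2000
Step 3: Original sum of stock: 381
Step 4: Final sum = 381 + 2000 = 2381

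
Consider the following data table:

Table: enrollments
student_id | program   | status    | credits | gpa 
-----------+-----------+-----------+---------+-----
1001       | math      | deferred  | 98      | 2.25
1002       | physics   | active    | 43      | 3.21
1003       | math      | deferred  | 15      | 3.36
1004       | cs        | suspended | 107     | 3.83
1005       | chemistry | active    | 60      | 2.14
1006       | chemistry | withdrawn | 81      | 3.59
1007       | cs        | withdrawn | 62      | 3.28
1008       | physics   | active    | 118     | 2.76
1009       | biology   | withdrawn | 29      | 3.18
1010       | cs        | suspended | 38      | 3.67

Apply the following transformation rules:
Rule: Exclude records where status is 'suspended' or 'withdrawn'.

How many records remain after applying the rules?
5

Step 1: Count records to exclude
  - 2 (suspended) + 3 (withdrawn) = 5 records
Step 2: Total records: 10
Step 3: Remaining = 10 - 5 = 5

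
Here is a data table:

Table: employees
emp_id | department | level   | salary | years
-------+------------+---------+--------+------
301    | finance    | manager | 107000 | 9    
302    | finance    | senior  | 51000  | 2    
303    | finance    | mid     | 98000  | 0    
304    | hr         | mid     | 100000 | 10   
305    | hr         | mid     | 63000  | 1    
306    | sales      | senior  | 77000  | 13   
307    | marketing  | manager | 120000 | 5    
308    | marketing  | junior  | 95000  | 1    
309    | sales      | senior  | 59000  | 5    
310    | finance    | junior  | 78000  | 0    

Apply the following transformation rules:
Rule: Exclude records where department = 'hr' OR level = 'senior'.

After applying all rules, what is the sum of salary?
498000

Step 1: Find records where department = 'hr' OR level = 'senior'
Step 2: 5 records match, summing to 350000
Step 3: Original sum: 848000
Step 4: Remaining sum = 848000 - 350000 = 498000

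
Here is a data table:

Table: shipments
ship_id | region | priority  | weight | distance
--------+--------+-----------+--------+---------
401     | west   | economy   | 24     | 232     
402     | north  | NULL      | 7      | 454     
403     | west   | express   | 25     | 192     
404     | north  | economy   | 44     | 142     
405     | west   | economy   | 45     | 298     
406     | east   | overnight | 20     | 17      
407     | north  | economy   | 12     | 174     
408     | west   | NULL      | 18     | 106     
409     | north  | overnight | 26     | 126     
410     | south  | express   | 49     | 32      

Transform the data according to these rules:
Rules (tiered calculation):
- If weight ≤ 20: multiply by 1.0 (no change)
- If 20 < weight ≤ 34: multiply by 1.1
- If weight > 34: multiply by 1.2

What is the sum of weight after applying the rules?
305.1

Step 1: Tier 1 (weight ≤ 20): 4 records, sum = 57 × 1.0 = 57.0
Step 2: Tier 2 (20 < weight ≤ 34): 3 records, sum = 75 × 1.1 = 82.5
Step 3: Tier 3 (weight > 34): 3 records, sum = 138 × 1.2 = 165.6
Step 4: Final sum = 57.0 + 82.5 + 165.6 = 305.1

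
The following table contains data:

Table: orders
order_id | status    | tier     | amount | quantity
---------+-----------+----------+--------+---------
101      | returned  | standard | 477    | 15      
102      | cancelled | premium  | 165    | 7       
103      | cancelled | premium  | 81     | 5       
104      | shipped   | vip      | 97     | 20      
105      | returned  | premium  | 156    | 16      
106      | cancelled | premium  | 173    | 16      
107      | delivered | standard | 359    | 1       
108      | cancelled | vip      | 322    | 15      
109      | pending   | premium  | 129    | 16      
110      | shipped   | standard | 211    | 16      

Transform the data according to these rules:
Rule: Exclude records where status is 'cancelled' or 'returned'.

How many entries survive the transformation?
4

Step 1: Count records to exclude
  - 4 (cancelled) + 2 (returned) = 6 records
Step 2: Total records: 10
Step 3: Remaining = 10 - 6 = 4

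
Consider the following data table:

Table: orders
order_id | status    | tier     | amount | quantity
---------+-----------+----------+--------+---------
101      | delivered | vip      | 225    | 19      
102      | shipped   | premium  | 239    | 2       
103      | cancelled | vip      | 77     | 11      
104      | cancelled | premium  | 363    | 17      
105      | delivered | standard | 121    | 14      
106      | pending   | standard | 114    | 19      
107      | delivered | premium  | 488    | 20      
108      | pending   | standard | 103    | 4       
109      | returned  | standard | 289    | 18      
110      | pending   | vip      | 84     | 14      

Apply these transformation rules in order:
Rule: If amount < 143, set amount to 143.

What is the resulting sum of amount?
2319

Step 1: 5 records have amount < 143
Step 2: These records originally summed to 499
Step 3: After setting to minimum: 5 × 143 = 715
Step 4: Unaffected records sum: 1604
Step 5: Final sum = 715 + 1604 = 2319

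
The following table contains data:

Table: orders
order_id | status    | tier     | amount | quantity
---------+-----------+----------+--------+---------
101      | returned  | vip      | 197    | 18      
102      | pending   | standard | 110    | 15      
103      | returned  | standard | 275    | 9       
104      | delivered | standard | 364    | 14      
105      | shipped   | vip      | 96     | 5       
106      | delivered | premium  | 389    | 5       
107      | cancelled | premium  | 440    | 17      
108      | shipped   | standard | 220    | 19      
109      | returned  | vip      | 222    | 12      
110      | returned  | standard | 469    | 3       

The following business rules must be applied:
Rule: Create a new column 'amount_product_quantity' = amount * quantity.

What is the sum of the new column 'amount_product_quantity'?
30923

Step 1: For each record, compute amount * quantity
Example calculations:
  197 * 18 = 3546
  110 * 15 = 1650
  275 * 9 = 2475
  ...
Step 2: Sum all derived values
Step 3: Total = 30923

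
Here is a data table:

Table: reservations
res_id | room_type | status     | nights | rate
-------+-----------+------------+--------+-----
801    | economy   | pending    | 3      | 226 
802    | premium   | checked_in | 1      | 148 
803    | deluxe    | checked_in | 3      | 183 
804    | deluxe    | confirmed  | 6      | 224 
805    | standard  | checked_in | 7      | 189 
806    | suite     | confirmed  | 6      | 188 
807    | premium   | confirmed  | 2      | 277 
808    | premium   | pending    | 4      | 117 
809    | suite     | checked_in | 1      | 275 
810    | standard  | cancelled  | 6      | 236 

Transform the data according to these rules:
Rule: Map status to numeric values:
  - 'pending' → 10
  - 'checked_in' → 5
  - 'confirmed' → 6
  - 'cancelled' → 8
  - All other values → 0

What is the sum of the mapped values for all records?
66

Step 1: Apply mapping to each record
Step 2: Count by status:
  'pending': 2 records × 10 = 20
  'checked_in': 4 records × 5 = 20
  'confirmed': 3 records × 6 = 18
  'cancelled': 1 records × 8 = 8
Step 3: Sum all mapped values = 66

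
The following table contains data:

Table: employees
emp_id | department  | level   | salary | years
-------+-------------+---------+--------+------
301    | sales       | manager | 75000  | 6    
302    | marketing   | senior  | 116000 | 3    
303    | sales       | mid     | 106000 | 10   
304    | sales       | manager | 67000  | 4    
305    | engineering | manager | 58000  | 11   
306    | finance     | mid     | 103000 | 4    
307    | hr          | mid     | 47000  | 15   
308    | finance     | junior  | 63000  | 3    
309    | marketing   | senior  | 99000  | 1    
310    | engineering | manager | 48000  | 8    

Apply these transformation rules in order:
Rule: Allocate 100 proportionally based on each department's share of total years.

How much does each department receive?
engineering: 29.23, finance: 10.77, hr: 23.08, marketing: 6.15, sales: 30.77

Step 1: Calculate total years = 65
Step 2: Calculate each department's proportion:
  engineering: 19/65 = 29.23% → 29.23
  finance: 7/65 = 10.77% → 10.77
  hr: 15/65 = 23.08% → 23.08
  marketing: 4/65 = 6.15% → 6.15
  sales: 20/65 = 30.77% → 30.77
Step 3: Verify: sum of allocations ≈ 100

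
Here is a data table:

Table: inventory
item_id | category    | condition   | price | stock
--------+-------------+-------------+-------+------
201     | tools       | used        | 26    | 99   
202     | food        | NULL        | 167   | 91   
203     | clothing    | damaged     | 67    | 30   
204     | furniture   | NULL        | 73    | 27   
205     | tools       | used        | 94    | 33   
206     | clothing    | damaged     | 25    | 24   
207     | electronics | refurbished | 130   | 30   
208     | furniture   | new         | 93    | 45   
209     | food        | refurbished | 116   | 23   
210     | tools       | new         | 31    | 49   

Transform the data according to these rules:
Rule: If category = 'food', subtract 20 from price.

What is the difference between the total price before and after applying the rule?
40

Step 1: Original sum of price = 822
Step 2: 2 records have category = 'food'
Step 3: Each affected record changes by -20
Step 4: Total change = 2 × -20 = -40
Step 5: New sum = 822 + -40 = 782
Step 6: Difference = |782 - 822| = 40
        (Sum decreased by 40)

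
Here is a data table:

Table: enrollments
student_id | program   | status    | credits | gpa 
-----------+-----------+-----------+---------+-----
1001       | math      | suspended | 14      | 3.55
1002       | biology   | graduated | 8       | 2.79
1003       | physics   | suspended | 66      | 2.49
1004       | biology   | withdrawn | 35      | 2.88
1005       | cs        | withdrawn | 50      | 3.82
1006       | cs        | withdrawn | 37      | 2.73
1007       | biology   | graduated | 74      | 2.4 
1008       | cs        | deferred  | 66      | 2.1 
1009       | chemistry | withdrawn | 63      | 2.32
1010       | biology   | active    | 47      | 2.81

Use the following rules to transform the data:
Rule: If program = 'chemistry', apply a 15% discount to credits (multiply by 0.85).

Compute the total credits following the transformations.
450.55

Step 1: Records with program = 'chemistry' have total credits = 63
Step 2: Apply multiplier: 63 × 0.85 = 53.55
Step 3: Other records total: 397
Step 4: Final sum = 53.55 + 397 = 450.55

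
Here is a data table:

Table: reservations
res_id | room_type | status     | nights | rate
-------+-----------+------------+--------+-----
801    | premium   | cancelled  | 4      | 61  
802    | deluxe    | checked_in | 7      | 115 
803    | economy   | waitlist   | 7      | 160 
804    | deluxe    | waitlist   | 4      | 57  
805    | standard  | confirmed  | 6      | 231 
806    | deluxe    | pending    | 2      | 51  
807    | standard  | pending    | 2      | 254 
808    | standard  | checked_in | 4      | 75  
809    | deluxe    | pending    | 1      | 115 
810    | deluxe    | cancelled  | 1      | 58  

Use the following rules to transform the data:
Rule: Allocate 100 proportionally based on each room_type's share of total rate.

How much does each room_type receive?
deluxe: 33.64, economy: 13.59, premium: 5.18, standard: 47.58

Step 1: Calculate total rate = 1177
Step 2: Calculate each room_type's proportion:
  deluxe: 396/1177 = 33.64% → 33.64
  economy: 160/1177 = 13.59% → 13.59
  premium: 61/1177 = 5.18% → 5.18
  standard: 560/1177 = 47.58% → 47.58
Step 3: Verify: sum of allocations ≈ 100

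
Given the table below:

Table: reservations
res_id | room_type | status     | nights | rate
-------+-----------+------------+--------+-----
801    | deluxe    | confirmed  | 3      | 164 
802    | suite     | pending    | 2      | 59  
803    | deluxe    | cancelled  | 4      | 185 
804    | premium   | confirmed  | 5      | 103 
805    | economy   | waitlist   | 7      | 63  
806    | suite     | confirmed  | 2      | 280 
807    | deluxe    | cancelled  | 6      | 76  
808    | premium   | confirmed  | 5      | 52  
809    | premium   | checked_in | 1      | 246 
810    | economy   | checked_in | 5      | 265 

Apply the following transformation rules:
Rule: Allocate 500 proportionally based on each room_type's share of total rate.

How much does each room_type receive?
deluxe: 142.33, economy: 109.85, premium: 134.29, suite: 113.53

Step 1: Calculate total rate = 1493
Step 2: Calculate each room_type's proportion:
  deluxe: 425/1493 = 28.47% → 142.33
  economy: 328/1493 = 21.97% → 109.85
  premium: 401/1493 = 26.86% → 134.29
  suite: 339/1493 = 22.71% → 113.53
Step 3: Verify: sum of allocations ≈ 500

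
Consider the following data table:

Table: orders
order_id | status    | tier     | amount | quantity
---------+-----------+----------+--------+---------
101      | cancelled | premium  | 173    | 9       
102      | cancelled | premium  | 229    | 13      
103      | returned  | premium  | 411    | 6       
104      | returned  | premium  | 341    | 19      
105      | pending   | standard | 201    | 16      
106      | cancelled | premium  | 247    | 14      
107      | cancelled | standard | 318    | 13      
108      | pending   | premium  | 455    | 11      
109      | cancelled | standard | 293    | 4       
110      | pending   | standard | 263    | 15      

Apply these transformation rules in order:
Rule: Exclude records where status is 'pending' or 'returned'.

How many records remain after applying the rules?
5

Step 1: Count records to exclude
  - 3 (pending) + 2 (returned) = 5 records
Step 2: Total records: 10
Step 3: Remaining = 10 - 5 = 5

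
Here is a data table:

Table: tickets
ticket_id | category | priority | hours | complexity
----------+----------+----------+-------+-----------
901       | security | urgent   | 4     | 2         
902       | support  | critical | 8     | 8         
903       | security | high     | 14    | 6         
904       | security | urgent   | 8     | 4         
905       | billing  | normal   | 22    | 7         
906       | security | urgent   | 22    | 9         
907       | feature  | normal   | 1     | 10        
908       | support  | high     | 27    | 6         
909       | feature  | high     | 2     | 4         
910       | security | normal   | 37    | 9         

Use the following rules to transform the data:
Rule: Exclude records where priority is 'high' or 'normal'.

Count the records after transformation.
4

Step 1: Count records to exclude
  - 3 (high) + 3 (normal) = 6 records
Step 2: Total records: 10
Step 3: Remaining = 10 - 6 = 4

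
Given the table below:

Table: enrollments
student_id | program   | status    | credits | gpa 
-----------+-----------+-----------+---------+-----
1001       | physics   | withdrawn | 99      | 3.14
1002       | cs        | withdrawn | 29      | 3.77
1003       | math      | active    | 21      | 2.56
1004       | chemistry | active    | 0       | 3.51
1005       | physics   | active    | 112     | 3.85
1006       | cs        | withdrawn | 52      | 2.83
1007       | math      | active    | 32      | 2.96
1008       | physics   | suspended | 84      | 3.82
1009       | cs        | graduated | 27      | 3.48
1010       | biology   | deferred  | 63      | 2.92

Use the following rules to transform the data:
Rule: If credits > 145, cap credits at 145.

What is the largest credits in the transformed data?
112

Step 1: Original maximum credits = 112
Step 2: Check cap of 145 against maximum
Step 3: No records exceed the cap (max 112 <= cap 145), so no capping applies
Step 4: Maximum after transformation = 112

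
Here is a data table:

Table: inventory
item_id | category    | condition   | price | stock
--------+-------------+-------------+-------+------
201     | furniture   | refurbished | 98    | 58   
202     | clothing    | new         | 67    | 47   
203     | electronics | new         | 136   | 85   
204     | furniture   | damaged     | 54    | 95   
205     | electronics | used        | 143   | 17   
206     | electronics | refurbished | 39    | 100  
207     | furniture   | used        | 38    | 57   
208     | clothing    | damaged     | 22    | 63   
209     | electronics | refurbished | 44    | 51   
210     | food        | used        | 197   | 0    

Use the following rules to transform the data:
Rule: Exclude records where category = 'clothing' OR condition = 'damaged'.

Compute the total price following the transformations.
695

Step 1: Find records where category = 'clothing' OR condition = 'damaged'
Step 2: 3 records match, summing to 143
Step 3: Original sum: 838
Step 4: Remaining sum = 838 - 143 = 695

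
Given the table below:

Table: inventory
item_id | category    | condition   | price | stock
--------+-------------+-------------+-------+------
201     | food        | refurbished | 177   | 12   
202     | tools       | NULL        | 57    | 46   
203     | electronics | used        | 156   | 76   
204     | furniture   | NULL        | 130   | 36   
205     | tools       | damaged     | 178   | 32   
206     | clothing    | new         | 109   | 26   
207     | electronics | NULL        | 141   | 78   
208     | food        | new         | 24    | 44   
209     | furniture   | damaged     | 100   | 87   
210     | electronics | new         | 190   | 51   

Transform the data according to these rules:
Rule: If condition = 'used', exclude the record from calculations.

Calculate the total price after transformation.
1106

Step 1: Identify records where condition = 'used'
Step 2: The excluded records sum to 156
Step 3: Original total price = 1262
Step 4: Remaining total = 1262 - 156 = 1106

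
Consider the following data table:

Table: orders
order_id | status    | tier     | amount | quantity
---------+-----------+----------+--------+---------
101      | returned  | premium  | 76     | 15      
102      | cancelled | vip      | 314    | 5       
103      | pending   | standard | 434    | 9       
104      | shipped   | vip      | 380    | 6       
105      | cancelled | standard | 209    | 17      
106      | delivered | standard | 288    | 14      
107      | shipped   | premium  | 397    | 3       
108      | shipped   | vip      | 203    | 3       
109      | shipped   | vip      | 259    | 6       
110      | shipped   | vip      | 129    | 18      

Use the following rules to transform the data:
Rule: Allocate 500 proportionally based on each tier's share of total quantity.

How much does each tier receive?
premium: 93.75, standard: 208.33, vip: 197.92

Step 1: Calculate total quantity = 96
Step 2: Calculate each tier's proportion:
  premium: 18/96 = 18.75% → 93.75
  standard: 40/96 = 41.67% → 208.33
  vip: 38/96 = 39.58% → 197.92
Step 3: Verify: sum of allocations ≈ 500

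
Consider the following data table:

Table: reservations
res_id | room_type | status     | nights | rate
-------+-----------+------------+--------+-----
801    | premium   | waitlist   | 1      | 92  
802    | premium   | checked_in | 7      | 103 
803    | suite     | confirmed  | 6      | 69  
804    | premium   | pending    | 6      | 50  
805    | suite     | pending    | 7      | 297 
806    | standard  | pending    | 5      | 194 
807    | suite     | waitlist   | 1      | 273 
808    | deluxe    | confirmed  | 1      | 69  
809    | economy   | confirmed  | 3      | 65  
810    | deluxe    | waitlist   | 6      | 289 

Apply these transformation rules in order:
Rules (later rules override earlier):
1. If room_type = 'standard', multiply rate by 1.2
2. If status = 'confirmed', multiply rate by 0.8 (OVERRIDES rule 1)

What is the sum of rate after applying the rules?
1499.2

Step 1: Rule 2 takes priority for records with status = 'confirmed'
  - 3 records: 203 × 0.8 = 162.4
Step 2: Rule 1 applies to remaining records with room_type = 'standard'
  - 1 records: 194 × 1.2 = 232.8
Step 3: Other records unchanged: 1104
Step 4: Final sum = 162.4 + 232.8 + 1104 = 1499.2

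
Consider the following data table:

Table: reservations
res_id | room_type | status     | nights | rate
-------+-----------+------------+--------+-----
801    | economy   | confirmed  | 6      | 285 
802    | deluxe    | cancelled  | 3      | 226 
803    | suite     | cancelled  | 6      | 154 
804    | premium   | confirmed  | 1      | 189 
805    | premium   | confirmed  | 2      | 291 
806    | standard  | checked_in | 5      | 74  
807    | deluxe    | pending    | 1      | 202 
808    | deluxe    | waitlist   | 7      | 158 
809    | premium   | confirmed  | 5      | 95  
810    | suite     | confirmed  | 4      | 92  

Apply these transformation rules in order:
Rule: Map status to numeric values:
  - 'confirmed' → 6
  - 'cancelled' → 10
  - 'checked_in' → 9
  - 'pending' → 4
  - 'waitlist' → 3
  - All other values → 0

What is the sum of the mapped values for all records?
66

Step 1: Apply mapping to each record
Step 2: Count by status:
  'confirmed': 5 records × 6 = 30
  'cancelled': 2 records × 10 = 20
  'checked_in': 1 records × 9 = 9
  'pending': 1 records × 4 = 4
  'waitlist': 1 records × 3 = 3
Step 3: Sum all mapped values = 66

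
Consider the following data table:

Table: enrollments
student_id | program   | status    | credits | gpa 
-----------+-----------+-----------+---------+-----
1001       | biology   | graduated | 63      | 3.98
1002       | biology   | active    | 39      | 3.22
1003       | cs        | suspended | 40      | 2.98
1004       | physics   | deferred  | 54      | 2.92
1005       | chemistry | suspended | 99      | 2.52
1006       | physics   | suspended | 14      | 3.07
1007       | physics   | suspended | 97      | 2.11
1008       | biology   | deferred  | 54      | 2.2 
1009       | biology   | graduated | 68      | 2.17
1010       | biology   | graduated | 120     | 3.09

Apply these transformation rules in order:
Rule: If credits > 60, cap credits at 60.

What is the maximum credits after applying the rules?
60

Step 1: Original maximum credits = 120
Step 2: Apply cap at 60
Step 3: 5 records had credits > 60 and were capped
Step 4: Maximum after transformation = 60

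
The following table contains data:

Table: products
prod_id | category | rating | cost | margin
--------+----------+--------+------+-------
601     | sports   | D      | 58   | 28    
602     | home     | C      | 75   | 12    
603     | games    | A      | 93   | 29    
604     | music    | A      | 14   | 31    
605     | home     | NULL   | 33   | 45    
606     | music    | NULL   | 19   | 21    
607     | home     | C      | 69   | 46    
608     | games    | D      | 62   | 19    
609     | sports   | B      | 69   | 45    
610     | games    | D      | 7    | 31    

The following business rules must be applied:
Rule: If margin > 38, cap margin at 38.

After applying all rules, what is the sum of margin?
285

Step 1: 3 records have margin > 38
Step 2: These records originally summed to 136
Step 3: After capping: 3 × 38 = 114
Step 4: Unaffected records sum: 171
Step 5: Final sum = 114 + 171 = 285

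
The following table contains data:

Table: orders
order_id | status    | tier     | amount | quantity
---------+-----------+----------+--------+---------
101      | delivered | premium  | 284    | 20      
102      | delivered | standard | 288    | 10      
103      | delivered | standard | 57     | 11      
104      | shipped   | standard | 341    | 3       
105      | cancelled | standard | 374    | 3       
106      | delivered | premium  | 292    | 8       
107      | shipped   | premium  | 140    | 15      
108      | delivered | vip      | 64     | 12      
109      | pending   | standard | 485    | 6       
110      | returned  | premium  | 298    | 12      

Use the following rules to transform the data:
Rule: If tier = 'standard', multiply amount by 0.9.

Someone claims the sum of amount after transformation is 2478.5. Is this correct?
No, the correct result is 2468.5.

Step 1: Calculate the correct sum after transformation
Step 2: Apply multiplier 0.9 to records where tier = 'standard'
Step 3: Correct result = 2468.5
Step 4: Claimed result = 2478.5
Step 5: 2468.5 ≠ 2478.5
Conclusion: The claimed result is incorrect. The correct answer is 2468.5.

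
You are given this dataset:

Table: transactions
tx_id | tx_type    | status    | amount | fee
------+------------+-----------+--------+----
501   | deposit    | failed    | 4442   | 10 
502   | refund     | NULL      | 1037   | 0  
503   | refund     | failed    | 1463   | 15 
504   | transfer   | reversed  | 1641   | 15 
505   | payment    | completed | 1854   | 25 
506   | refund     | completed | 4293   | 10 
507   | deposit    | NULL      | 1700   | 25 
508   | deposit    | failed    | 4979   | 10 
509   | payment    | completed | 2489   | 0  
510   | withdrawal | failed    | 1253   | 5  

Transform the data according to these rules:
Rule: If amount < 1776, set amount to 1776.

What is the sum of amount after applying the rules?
26937

Step 1: 5 records have amount < 1776
Step 2: These records originally summed to 7094
Step 3: After setting to minimum: 5 × 1776 = 8880
Step 4: Unaffected records sum: 18057
Step 5: Final sum = 8880 + 18057 = 26937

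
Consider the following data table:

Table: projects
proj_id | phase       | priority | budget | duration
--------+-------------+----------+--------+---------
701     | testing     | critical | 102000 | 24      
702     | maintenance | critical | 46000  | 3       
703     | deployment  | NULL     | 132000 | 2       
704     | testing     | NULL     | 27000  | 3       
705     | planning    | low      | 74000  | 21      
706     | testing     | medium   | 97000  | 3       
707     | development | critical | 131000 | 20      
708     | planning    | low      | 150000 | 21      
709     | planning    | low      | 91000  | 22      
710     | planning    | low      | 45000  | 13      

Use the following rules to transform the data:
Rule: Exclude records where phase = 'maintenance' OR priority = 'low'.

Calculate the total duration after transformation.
52

Step 1: Find records where phase = 'maintenance' OR priority = 'low'
Step 2: 5 records match, summing to 80
Step 3: Original sum: 132
Step 4: Remaining sum = 132 - 80 = 52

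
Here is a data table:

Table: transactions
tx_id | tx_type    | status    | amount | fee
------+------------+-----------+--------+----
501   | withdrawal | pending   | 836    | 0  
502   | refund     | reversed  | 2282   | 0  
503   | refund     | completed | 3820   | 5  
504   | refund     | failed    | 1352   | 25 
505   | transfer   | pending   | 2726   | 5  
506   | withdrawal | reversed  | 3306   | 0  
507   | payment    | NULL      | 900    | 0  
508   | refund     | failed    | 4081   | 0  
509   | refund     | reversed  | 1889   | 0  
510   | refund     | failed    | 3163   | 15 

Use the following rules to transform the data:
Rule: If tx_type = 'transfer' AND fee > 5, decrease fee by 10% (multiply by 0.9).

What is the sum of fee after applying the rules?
50

Step 1: Find records where tx_type = 'transfer' AND fee > 5
Step 2: 0 records match, summing to 0
Step 3: After multiplier: 0 × 0.9 = 0.0
Step 4: Unaffected records sum: 50
Step 5: Final sum = 0.0 + 50 = 50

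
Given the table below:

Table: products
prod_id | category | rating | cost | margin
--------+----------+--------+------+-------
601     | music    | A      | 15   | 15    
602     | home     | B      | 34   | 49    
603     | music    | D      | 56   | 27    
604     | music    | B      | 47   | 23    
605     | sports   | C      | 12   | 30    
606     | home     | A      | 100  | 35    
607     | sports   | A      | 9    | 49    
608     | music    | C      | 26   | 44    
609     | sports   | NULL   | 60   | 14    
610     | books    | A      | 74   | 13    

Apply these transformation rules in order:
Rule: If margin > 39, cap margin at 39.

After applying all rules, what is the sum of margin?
274

Step 1: 3 records have margin > 39
Step 2: These records originally summed to 142
Step 3: After capping: 3 × 39 = 117
Step 4: Unaffected records sum: 157
Step 5: Final sum = 117 + 157 = 274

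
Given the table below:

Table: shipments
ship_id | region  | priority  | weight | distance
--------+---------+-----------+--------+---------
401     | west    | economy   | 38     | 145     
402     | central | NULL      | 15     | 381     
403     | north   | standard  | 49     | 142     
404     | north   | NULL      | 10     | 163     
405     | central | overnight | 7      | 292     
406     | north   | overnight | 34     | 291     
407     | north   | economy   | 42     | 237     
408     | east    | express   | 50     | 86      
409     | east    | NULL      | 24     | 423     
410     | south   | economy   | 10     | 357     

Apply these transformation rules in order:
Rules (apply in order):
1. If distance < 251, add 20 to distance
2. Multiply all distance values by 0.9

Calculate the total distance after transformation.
2355.3

Step 1: Apply Rule 1 - Add 20 to records with distance < 251
  - 5 records affected: 773 + (5 × 20) = 873
  - Unaffected records: 1744
  - Sum after Rule 1: 2617
Step 2: Apply Rule 2 - Multiply all by 0.9
  - 2617 × 0.9 = 2355.3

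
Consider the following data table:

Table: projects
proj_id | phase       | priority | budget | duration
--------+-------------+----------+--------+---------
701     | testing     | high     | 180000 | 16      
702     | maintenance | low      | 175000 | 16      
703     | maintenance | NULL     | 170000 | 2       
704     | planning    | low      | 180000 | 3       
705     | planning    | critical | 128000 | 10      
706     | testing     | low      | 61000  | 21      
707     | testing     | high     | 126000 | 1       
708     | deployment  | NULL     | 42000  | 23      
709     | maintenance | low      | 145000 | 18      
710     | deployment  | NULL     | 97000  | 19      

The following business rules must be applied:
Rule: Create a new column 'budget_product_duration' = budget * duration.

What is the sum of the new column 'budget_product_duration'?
14666000

Step 1: For each record, compute budget * duration
Example calculations:
  180000 * 16 = 2880000
  175000 * 16 = 2800000
  170000 * 2 = 340000
  ...
Step 2: Sum all derived values
Step 3: Total = 14666000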